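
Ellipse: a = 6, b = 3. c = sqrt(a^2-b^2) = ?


c^2 = 6^2 - 3^2 = 36 - 9 = 27
c = sqrt(27) = 5.1962

c = 5.1962


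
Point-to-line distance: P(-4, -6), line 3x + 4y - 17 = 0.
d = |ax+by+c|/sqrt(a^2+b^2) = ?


|3*(-4) + 4*(-6) - 17| = |-53| = 53
sqrt(9 + 16) = sqrt(25) = 5.0000
d = 53/sqrt(25) = 10.6000

10.6000


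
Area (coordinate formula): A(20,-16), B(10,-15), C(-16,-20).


20*(-15+ 20) = 100
10*(-20+ 16) = -40
-16*(-16+ 15) = 16
sum = 76
Area = |76|/2 = 38.0000

38.0000 sq units


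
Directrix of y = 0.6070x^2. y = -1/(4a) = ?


a = 0.6070
1/(4a) = 0.4119
directrix: y = -0.4119 = -0.4119

y = -0.4119


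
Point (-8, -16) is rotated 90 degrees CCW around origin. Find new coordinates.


cos(90) = 0, sin(90) = 1
x' = -8*0 + 16*1 = 16
y' = -8*1 - 16*0 = -8

(16, -8)


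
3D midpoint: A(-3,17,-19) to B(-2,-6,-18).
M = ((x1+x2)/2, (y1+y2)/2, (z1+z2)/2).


Mx = (-3- 2)/2 = -2.5000
My = (17- 6)/2 = 5.5000
Mz = (-19- 18)/2 = -18.5000

M = (-2.5000, 5.5000, -18.5000)


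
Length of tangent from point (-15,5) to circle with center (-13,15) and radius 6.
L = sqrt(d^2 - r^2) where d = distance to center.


d = sqrt((-15+ 13)^2 + (5-15)^2) = sqrt(4+100) = 10.1980
L = sqrt(104.0000 - 36) = sqrt(68.0000) = 8.2462

8.2462


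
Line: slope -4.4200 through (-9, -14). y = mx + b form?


y + 14 = -4.4200(x + 9)
y = -4.4200x - 14 + 4.4200*(-9)
y = -4.4200x - 53.7800

y = -4.4200x - 53.7800


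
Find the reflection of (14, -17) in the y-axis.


Reflection rule for y-axis: (-x, y)
(14, -17) -> (-14, -17)

(-14, -17)


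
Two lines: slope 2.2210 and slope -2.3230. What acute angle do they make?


m1-m2 = 4.544
1+m1*m2 = -4.159383
tan(theta) = |4.544/(-4.159383)| = 1.092470
theta = arctan(|4.544/(-4.159383)|) = 47.5303 degrees (acute angle)

47.5303 degrees


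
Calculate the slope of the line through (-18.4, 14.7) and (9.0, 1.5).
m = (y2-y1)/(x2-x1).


dy = 1.5 - 14.7 = -13.2
dx = 9.0 + 18.4 = 27.4
m = -13.2/27.4 = -0.4818

m = -0.4818


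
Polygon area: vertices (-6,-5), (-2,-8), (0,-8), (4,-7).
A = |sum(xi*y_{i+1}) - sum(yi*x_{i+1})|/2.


sum(xi*y_{i+1}) = -6*(-8) - 2*(-8) + 0*(-7) + 4*(-5) = 44
sum(yi*x_{i+1}) = -5*(-2) - 8*0 - 8*4 - 7*(-6) = 20
Area = |44 - 20|/2 = 24/2 = 12.0000

12.0000 sq units


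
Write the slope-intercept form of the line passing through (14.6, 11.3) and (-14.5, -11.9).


m = (-23.2)/(-29.1) = 0.7973
b = y1 - m*x1 = 11.3 - (-23.2*14.6)/(-29.1) = 11.3 - 11.6399 = -0.3399

y = 0.7973x - 0.3399


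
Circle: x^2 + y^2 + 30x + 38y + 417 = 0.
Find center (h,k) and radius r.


h = -D/2 = -30/2 = -15
k = -E/2 = -38/2 = -19
r^2 = h^2 + k^2 - F = 225 + 361 - 417 = 169
r = 13

Center (-15, -19), radius = 13


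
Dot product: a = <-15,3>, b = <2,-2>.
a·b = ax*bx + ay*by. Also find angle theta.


a·b = -15*2 + 3*(-2) = -30 - 6 = -36
|a| = sqrt(225+9) = 15.2971
|b| = sqrt(4+4) = 2.8284
cos(theta) = -36/(sqrt(234)*sqrt(8)) = -36/sqrt(1872) = -0.832050
theta = arccos(-36/sqrt(1872)) = 146.3099 degrees

a·b = -36, theta = 146.3099 deg


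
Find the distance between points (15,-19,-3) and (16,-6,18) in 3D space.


dx=1, dy=13, dz=21
d = sqrt(1+169+441) = sqrt(611) = 24.7184

24.7184


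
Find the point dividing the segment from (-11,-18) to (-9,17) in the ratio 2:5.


Px = (2*(-9) + 5*(-11))/7 = -73/7 = -10.4286
Py = (2*17 + 5*(-18))/7 = -56/7 = -8.0000

P = (-10.4286, -8.0000)


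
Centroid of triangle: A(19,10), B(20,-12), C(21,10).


Gx = (19+20+21)/3 = 60/3 = 20.0000
Gy = (10- 12+10)/3 = 8/3 = 2.6667

G = (20.0000, 2.6667)


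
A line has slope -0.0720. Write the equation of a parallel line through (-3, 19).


Parallel lines have equal slopes.
m2 = -0.0720
b2 = 19 + 0.0720*(-3) = 18.7840

y = -0.0720x + 18.7840


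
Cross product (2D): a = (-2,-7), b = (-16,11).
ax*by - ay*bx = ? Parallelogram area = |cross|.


cross = -2*11 + 7*(-16) = -22 - 112 = -134
Parallelogram area = |-134| = 134

cross = -134, parallelogram area = 134


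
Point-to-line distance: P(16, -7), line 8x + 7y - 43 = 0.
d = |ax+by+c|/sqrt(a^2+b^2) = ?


|8*16 + 7*(-7) - 43| = |36| = 36
sqrt(64 + 49) = sqrt(113) = 10.6301
d = 36/sqrt(113) = 3.3866

3.3866


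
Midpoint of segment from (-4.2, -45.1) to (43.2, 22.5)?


Mx = (-4.2 + 43.2)/2 = 39.0/2 = 19.5000
My = (-45.1 + 22.5)/2 = -22.6/2 = -11.3000

(19.5000, -11.3000)


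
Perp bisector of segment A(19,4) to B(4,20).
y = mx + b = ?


Midpoint = (11.5, 12)
Slope of AB = dy/dx = 16/(-15) = -1.0667
Perp slope = -dx/dy = 15/16 = 0.9375
b = My - (perp slope)*Mx = 12 + (-15*11.5)/16 = 12 - 10.7812 = 1.2188

y = 0.9375x + 1.2188


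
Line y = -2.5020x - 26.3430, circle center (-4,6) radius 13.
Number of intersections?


Substitute y = -2.5020x - 26.3430: (x+ 4)^2 + (-2.5020x- 26.3430-6)^2 = 169
Expand to Ax^2 + Bx + C = 0, where b-k = -32.343
A = 1+m^2 = 7.260004
B = 2(m(b-k) - h) = 2(-2.5020*(-32.343) + 4) = 169.844372
C = h^2 + (b-k)^2 - r^2 = 16 + 1046.069649 - 169 = 893.069649
disc = B^2-4AC = 28847.1107 - 25934.7569 = 2912.3538
disc > 0

2 intersection points


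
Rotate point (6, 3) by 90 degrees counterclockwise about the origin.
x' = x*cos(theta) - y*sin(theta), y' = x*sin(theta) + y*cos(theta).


cos(90) = 0, sin(90) = 1
x' = 6*0 - 3*1 = -3
y' = 6*1 + 3*0 = 6

(-3, 6)


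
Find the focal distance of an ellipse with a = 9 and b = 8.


c^2 = 9^2 - 8^2 = 81 - 64 = 17
c = sqrt(17) = 4.1231

c = 4.1231


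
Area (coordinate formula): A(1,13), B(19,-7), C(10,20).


1*(-7-20) = -27
19*(20-13) = 133
10*(13+ 7) = 200
sum = 306
Area = |306|/2 = 153.0000

153.0000 sq units


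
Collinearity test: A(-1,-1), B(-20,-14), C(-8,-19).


-1*(-14+ 19) - 20*(-19+ 1) - 8*(-1+ 14)
= -5 + 360 - 104 = 251

No, not collinear (determinant = 251)


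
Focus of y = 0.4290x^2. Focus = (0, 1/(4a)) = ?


a = 0.4290
4a = 1.7160
focus = (0, 1/1.7160) = (0, 0.5828)

Focus = (0, 0.5828)


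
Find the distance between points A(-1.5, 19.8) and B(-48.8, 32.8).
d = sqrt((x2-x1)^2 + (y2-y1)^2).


dx = -48.8 + 1.5 = -47.3
dy = 32.8 - 19.8 = 13
d = sqrt(2237.29 + 169) = sqrt(2406.29) = 49.0539

49.0539


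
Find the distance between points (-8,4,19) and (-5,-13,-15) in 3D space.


dx=3, dy=-17, dz=-34
d = sqrt(9+289+1156) = sqrt(1454) = 38.1314

38.1314


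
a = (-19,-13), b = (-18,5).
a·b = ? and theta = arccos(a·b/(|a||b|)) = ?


a·b = -19*(-18) - 13*5 = 342 - 65 = 277
|a| = sqrt(361+169) = 23.0217
|b| = sqrt(324+25) = 18.6815
cos(theta) = 277/(sqrt(530)*sqrt(349)) = 277/sqrt(184970) = 0.644064
theta = arccos(277/sqrt(184970)) = 49.9045 degrees

a·b = 277, theta = 49.9045 deg


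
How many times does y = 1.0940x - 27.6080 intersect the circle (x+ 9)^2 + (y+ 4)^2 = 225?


Substitute y = 1.0940x - 27.6080: (x+ 9)^2 + (1.0940x- 27.6080+ 4)^2 = 225
Expand to Ax^2 + Bx + C = 0, where b-k = -23.608
A = 1+m^2 = 2.196836
B = 2(m(b-k) - h) = 2(1.0940*(-23.608) + 9) = -33.654304
C = h^2 + (b-k)^2 - r^2 = 81 + 557.337664 - 225 = 413.337664
disc = B^2-4AC = 1132.6122 - 3632.1402 = -2499.5280
disc < 0

0 intersection points


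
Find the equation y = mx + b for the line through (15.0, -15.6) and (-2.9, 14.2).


m = (29.8)/(-17.9) = -1.6648
b = y1 - m*x1 = -15.6 - (29.8*15.0)/(-17.9) = -15.6 + 24.9721 = 9.3721

y = -1.6648x + 9.3721


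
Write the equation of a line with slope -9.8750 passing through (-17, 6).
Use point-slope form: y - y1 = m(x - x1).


y - 6 = -9.8750(x + 17)
y = -9.8750x + 6 + 9.8750*(-17)
y = -9.8750x - 161.8750

y = -9.8750x - 161.8750


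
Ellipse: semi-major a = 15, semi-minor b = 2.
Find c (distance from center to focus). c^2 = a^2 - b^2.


c^2 = 15^2 - 2^2 = 225 - 4 = 221
c = sqrt(221) = 14.8661

c = 14.8661


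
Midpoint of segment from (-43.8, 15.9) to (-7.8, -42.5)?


Mx = (-43.8 - 7.8)/2 = -51.6/2 = -25.8000
My = (15.9 - 42.5)/2 = -26.6/2 = -13.3000

(-25.8000, -13.3000)


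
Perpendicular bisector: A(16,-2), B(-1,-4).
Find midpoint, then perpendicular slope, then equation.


Midpoint = (7.5, -3)
Slope of AB = dy/dx = -2/(-17) = 0.1176
Perp slope = -dx/dy = -17/2 = -8.5000
b = My - (perp slope)*Mx = -3 + (-17*7.5)/(-2) = -3 + 63.7500 = 60.7500

y = -8.5000x + 60.7500


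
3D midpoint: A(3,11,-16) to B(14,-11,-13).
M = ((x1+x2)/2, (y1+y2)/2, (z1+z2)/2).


Mx = (3+14)/2 = 8.5000
My = (11- 11)/2 = 0
Mz = (-16- 13)/2 = -14.5000

M = (8.5000, 0, -14.5000)


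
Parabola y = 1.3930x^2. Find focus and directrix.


a = 1.3930
1/(4a) = 0.1795
Focus = (0, 0.1795)
Directrix: y = -0.1795

Focus = (0, 0.1795), Directrix: y = -0.1795


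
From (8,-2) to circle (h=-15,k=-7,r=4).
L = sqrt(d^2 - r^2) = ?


d = sqrt((8+ 15)^2 + (-2+ 7)^2) = sqrt(529+25) = 23.5372
L = sqrt(554.0000 - 16) = sqrt(538.0000) = 23.1948

23.1948


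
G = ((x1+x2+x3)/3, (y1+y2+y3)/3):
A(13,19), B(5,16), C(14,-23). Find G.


Gx = (13+5+14)/3 = 32/3 = 10.6667
Gy = (19+16- 23)/3 = 12/3 = 4.0000

G = (10.6667, 4.0000)


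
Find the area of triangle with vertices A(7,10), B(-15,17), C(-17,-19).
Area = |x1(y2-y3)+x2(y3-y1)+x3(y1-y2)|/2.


7*(17+ 19) = 252
-15*(-19-10) = 435
-17*(10-17) = 119
sum = 806
Area = |806|/2 = 403.0000

403.0000 sq units


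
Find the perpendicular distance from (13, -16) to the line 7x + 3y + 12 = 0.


|7*13 + 3*(-16) + 12| = |55| = 55
sqrt(49 + 9) = sqrt(58) = 7.6158
d = 55/sqrt(58) = 7.2219

7.2219


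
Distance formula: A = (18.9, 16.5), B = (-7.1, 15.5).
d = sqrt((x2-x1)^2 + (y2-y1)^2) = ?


dx = -7.1 - 18.9 = -26.0
dy = 15.5 - 16.5 = -1.0
d = sqrt(676.0 + 1.0) = sqrt(677.0) = 26.0192

26.0192


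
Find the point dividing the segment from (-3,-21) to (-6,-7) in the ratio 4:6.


Px = (4*(-6) + 6*(-3))/10 = -42/10 = -4.2000
Py = (4*(-7) + 6*(-21))/10 = -154/10 = -15.4000

P = (-4.2000, -15.4000)


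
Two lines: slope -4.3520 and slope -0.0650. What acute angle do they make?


m1-m2 = -4.287
1+m1*m2 = 1.28288
tan(theta) = |-4.287/1.28288| = 3.341700
theta = arctan(|-4.287/1.28288|) = 73.3402 degrees (acute angle)

73.3402 degrees


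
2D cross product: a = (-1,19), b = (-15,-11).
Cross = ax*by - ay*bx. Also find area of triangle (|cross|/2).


cross = -1*(-11) - 19*(-15) = 11 + 285 = 296
Triangle area = |296|/2 = 296/2 = 148.0000

cross = 296, triangle area = 148.0000


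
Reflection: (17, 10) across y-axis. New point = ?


Reflection rule for y-axis: (-x, y)
(17, 10) -> (-17, 10)

(-17, 10)


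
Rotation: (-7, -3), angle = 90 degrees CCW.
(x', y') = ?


cos(90) = 0, sin(90) = 1
x' = -7*0 + 3*1 = 3
y' = -7*1 - 3*0 = -7

(3, -7)


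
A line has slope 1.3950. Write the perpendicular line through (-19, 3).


Perpendicular slope = -1/m1 = -1/1.3950 = -0.7168
b2 = y0 - m2*x0 = 3 - 19/1.3950 = 3 - 13.6201 = -10.6201

y = -0.7168x - 10.6201


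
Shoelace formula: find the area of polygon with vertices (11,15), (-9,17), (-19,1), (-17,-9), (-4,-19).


sum(xi*y_{i+1}) = 11*17 - 9*1 - 19*(-9) - 17*(-19) - 4*15 = 612
sum(yi*x_{i+1}) = 15*(-9) + 17*(-19) + 1*(-17) - 9*(-4) - 19*11 = -648
Area = |612 + 648|/2 = 1260/2 = 630.0000

630.0000 sq units


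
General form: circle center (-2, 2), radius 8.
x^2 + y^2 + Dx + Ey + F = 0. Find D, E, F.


(x+ 2)^2 + (y-2)^2 = 8^2
D = -2h = 4, E = -2k = -4
F = h^2+k^2-r^2 = 4+4-64 = -56

D = 4, E = -4, F = -56


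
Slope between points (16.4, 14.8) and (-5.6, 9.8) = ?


dy = 9.8 - 14.8 = -5.0
dx = -5.6 - 16.4 = -22.0
m = -5.0/(-22.0) = 0.2273

m = 0.2273


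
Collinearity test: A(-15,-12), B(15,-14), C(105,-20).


-15*(-14+ 20) + 15*(-20+ 12) + 105*(-12+ 14)
= -90 - 120 + 210 = 0

Yes, collinear (determinant = 0)


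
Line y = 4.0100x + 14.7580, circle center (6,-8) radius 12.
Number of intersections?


Substitute y = 4.0100x + 14.7580: (x-6)^2 + (4.0100x+14.7580+ 8)^2 = 144
Expand to Ax^2 + Bx + C = 0, where b-k = 22.758
A = 1+m^2 = 17.0801
B = 2(m(b-k) - h) = 2(4.0100*22.758 - 6) = 170.51916
C = h^2 + (b-k)^2 - r^2 = 36 + 517.926564 - 144 = 409.926564
disc = B^2-4AC = 29076.7839 - 28006.3468 = 1070.4371
disc > 0

2 intersection points


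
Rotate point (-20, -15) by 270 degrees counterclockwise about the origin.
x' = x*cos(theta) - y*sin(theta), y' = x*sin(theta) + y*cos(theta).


cos(270) = 0, sin(270) = -1
x' = -20*0 + 15*(-1) = -15
y' = -20*(-1) - 15*0 = 20

(-15, 20)


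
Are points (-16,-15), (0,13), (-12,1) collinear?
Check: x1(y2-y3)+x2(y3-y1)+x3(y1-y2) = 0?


-16*(13-1) + 0*(1+ 15) - 12*(-15-13)
= -192 + 0 + 336 = 144

No, not collinear (determinant = 144)


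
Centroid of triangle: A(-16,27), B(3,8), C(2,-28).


Gx = (-16+3+2)/3 = -11/3 = -3.6667
Gy = (27+8- 28)/3 = 7/3 = 2.3333

G = (-3.6667, 2.3333)


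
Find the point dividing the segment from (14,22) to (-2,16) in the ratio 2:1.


Px = (2*(-2) + 1*14)/3 = 10/3 = 3.3333
Py = (2*16 + 1*22)/3 = 54/3 = 18.0000

P = (3.3333, 18.0000)


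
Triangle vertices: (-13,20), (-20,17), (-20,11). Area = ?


-13*(17-11) = -78
-20*(11-20) = 180
-20*(20-17) = -60
sum = 42
Area = |42|/2 = 21.0000

21.0000 sq units


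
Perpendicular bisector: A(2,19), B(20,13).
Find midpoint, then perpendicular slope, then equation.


Midpoint = (11, 16)
Slope of AB = dy/dx = -6/18 = -0.3333
Perp slope = -dx/dy = 18/6 = 3.0000
b = My - (perp slope)*Mx = 16 + (18*11)/(-6) = 16 - 33.0000 = -17.0000

y = 3.0000x - 17.0000


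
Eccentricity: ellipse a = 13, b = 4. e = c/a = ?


c = sqrt(169-16) = sqrt(153) = 12.3693
e = c/a = sqrt(153)/13 = 0.9515

e = 0.9515


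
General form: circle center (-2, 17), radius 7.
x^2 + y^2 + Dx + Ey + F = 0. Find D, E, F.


(x+ 2)^2 + (y-17)^2 = 7^2
D = -2h = 4, E = -2k = -34
F = h^2+k^2-r^2 = 4+289-49 = 244

D = 4, E = -34, F = 244


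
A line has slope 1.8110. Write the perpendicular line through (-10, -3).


Perpendicular slope = -1/m1 = -1/1.8110 = -0.5522
b2 = y0 - m2*x0 = -3 - 10/1.8110 = -3 - 5.5218 = -8.5218

y = -0.5522x - 8.5218


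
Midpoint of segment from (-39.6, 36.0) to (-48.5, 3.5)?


Mx = (-39.6 - 48.5)/2 = -88.1/2 = -44.0500
My = (36.0 + 3.5)/2 = 39.5/2 = 19.7500

(-44.0500, 19.7500)


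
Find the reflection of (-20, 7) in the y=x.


Reflection rule for y=x: (y, x)
(-20, 7) -> (7, -20)

(7, -20)


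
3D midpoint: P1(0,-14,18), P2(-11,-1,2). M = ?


Mx = (0- 11)/2 = -5.5000
My = (-14- 1)/2 = -7.5000
Mz = (18+2)/2 = 10.0000

M = (-5.5000, -7.5000, 10.0000)


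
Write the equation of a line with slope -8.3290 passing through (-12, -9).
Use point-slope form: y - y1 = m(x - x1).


y + 9 = -8.3290(x + 12)
y = -8.3290x - 9 + 8.3290*(-12)
y = -8.3290x - 108.9480

y = -8.3290x - 108.9480


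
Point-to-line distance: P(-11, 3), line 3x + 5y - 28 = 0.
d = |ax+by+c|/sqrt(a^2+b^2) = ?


|3*(-11) + 5*3 - 28| = |-46| = 46
sqrt(9 + 25) = sqrt(34) = 5.8310
d = 46/sqrt(34) = 7.8889

7.8889


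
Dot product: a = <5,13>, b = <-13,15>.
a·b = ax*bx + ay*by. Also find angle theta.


a·b = 5*(-13) + 13*15 = -65 + 195 = 130
|a| = sqrt(25+169) = 13.9284
|b| = sqrt(169+225) = 19.8494
cos(theta) = 130/(sqrt(194)*sqrt(394)) = 130/sqrt(76436) = 0.470213
theta = arccos(130/sqrt(76436)) = 61.9519 degrees

a·b = 130, theta = 61.9519 deg


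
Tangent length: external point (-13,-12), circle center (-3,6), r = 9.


d = sqrt((-13+ 3)^2 + (-12-6)^2) = sqrt(100+324) = 20.5913
L = sqrt(424.0000 - 81) = sqrt(343.0000) = 18.5203

18.5203


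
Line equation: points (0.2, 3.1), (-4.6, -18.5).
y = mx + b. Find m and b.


m = (-21.6)/(-4.8) = 4.5000
b = y1 - m*x1 = 3.1 - (-21.6*0.2)/(-4.8) = 3.1 - 0.9000 = 2.2000

y = 4.5000x + 2.2000


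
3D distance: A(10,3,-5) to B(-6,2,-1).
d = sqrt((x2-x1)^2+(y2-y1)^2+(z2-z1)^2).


dx=-16, dy=-1, dz=4
d = sqrt(256+1+16) = sqrt(273) = 16.5227

16.5227


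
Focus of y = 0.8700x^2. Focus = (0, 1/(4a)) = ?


a = 0.8700
4a = 3.4800
focus = (0, 1/3.4800) = (0, 0.2874)

Focus = (0, 0.2874)


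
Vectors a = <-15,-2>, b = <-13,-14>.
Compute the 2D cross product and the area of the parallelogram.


cross = -15*(-14) + 2*(-13) = 210 - 26 = 184
Parallelogram area = |184| = 184

cross = 184, parallelogram area = 184


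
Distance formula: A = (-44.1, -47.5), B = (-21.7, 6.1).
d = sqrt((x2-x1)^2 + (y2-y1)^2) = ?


dx = -21.7 + 44.1 = 22.4
dy = 6.1 + 47.5 = 53.6
d = sqrt(501.76 + 2872.96) = sqrt(3374.72) = 58.0923

58.0923


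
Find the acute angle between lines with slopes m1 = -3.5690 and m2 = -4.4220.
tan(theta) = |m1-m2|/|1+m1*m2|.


m1-m2 = 0.853
1+m1*m2 = 16.782118
tan(theta) = |0.853/16.782118| = 0.050828
theta = arctan(|0.853/16.782118|) = 2.9097 degrees (acute angle)

2.9097 degrees


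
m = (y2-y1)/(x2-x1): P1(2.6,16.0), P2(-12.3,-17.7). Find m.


dy = -17.7 - 16.0 = -33.7
dx = -12.3 - 2.6 = -14.9
m = -33.7/(-14.9) = 2.2617

m = 2.2617


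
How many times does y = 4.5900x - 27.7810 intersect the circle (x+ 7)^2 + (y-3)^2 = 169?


Substitute y = 4.5900x - 27.7810: (x+ 7)^2 + (4.5900x- 27.7810-3)^2 = 169
Expand to Ax^2 + Bx + C = 0, where b-k = -30.781
A = 1+m^2 = 22.0681
B = 2(m(b-k) - h) = 2(4.5900*(-30.781) + 7) = -268.56958
C = h^2 + (b-k)^2 - r^2 = 49 + 947.469961 - 169 = 827.469961
disc = B^2-4AC = 72129.6193 - 73042.7594 = -913.1401
disc < 0

0 intersection points


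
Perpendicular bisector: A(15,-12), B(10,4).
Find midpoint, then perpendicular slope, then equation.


Midpoint = (12.5, -4)
Slope of AB = dy/dx = 16/(-5) = -3.2000
Perp slope = -dx/dy = 5/16 = 0.3125
b = My - (perp slope)*Mx = -4 + (-5*12.5)/16 = -4 - 3.9062 = -7.9062

y = 0.3125x - 7.9062


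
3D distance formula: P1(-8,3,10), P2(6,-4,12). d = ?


dx=14, dy=-7, dz=2
d = sqrt(196+49+4) = sqrt(249) = 15.7797

15.7797


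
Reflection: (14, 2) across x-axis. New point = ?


Reflection rule for x-axis: (x, -y)
(14, 2) -> (14, -2)

(14, -2)


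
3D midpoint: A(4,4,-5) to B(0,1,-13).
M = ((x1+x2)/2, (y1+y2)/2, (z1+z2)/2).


Mx = (4+0)/2 = 2.0000
My = (4+1)/2 = 2.5000
Mz = (-5- 13)/2 = -9.0000

M = (2.0000, 2.5000, -9.0000)


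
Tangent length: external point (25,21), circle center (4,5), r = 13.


d = sqrt((25-4)^2 + (21-5)^2) = sqrt(441+256) = 26.4008
L = sqrt(697.0000 - 169) = sqrt(528.0000) = 22.9783

22.9783


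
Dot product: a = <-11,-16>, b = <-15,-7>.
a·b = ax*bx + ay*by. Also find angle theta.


a·b = -11*(-15) - 16*(-7) = 165 + 112 = 277
|a| = sqrt(121+256) = 19.4165
|b| = sqrt(225+49) = 16.5529
cos(theta) = 277/(sqrt(377)*sqrt(274)) = 277/sqrt(103298) = 0.861854
theta = arccos(277/sqrt(103298)) = 30.4746 degrees

a·b = 277, theta = 30.4746 deg


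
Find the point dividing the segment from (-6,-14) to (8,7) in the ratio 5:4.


Px = (5*8 + 4*(-6))/9 = 16/9 = 1.7778
Py = (5*7 + 4*(-14))/9 = -21/9 = -2.3333

P = (1.7778, -2.3333)


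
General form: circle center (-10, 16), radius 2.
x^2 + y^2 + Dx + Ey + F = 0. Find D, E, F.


(x+ 10)^2 + (y-16)^2 = 2^2
D = -2h = 20, E = -2k = -32
F = h^2+k^2-r^2 = 100+256-4 = 352

D = 20, E = -32, F = 352


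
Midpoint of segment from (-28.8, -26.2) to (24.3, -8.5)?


Mx = (-28.8 + 24.3)/2 = -4.5/2 = -2.2500
My = (-26.2 - 8.5)/2 = -34.7/2 = -17.3500

(-2.2500, -17.3500)


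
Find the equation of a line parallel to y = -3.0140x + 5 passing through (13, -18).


Parallel lines have equal slopes.
m2 = -3.0140
b2 = -18 + 3.0140*13 = 21.1820

y = -3.0140x + 21.1820


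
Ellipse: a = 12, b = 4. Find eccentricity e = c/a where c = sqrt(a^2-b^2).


c = sqrt(144-16) = sqrt(128) = 11.3137
e = c/a = sqrt(128)/12 = 0.9428

e = 0.9428


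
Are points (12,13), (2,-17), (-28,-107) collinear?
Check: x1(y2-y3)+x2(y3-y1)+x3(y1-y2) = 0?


12*(-17+ 107) + 2*(-107-13) - 28*(13+ 17)
= 1080 - 240 - 840 = 0

Yes, collinear (determinant = 0)


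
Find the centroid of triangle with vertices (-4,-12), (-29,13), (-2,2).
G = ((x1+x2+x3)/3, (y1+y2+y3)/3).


Gx = (-4- 29- 2)/3 = -35/3 = -11.6667
Gy = (-12+13+2)/3 = 3/3 = 1.0000

G = (-11.6667, 1.0000)


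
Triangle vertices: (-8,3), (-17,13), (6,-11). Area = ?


-8*(13+ 11) = -192
-17*(-11-3) = 238
6*(3-13) = -60
sum = -14
Area = |-14|/2 = 7.0000

7.0000 sq units


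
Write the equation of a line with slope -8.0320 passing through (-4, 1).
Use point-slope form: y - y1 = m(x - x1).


y - 1 = -8.0320(x + 4)
y = -8.0320x + 1 + 8.0320*(-4)
y = -8.0320x - 31.1280

y = -8.0320x - 31.1280


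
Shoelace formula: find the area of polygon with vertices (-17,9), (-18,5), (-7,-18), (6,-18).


sum(xi*y_{i+1}) = -17*5 - 18*(-18) - 7*(-18) + 6*9 = 419
sum(yi*x_{i+1}) = 9*(-18) + 5*(-7) - 18*6 - 18*(-17) = 1
Area = |419 - 1|/2 = 418/2 = 209.0000

209.0000 sq units


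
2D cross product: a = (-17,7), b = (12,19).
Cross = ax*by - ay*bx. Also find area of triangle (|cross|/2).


cross = -17*19 - 7*12 = -323 - 84 = -407
Triangle area = |-407|/2 = 407/2 = 203.5000

cross = -407, triangle area = 203.5000


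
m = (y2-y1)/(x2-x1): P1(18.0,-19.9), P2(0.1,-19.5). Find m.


dy = -19.5 + 19.9 = 0.4
dx = 0.1 - 18.0 = -17.9
m = 0.4/(-17.9) = -0.0223

m = -0.0223


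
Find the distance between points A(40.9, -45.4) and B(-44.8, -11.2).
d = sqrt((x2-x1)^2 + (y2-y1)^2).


dx = -44.8 - 40.9 = -85.7
dy = -11.2 + 45.4 = 34.2
d = sqrt(7344.49 + 1169.64) = sqrt(8514.13) = 92.2720

92.2720


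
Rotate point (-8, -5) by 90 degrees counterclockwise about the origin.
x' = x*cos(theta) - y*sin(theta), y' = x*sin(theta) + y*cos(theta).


cos(90) = 0, sin(90) = 1
x' = -8*0 + 5*1 = 5
y' = -8*1 - 5*0 = -8

(5, -8)


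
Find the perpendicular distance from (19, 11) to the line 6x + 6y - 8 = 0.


|6*19 + 6*11 - 8| = |172| = 172
sqrt(36 + 36) = sqrt(72) = 8.4853
d = 172/sqrt(72) = 20.2704

20.2704


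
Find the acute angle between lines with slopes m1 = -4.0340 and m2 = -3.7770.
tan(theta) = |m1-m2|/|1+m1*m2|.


m1-m2 = -0.257
1+m1*m2 = 16.236418
tan(theta) = |-0.257/16.236418| = 0.015829
theta = arctan(|-0.257/16.236418|) = 0.9068 degrees (acute angle)

0.9068 degrees


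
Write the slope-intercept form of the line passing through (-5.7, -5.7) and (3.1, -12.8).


m = (-7.1)/(8.8) = -0.8068
b = y1 - m*x1 = -5.7 - (-7.1*(-5.7))/(8.8) = -5.7 - 4.5989 = -10.2989

y = -0.8068x - 10.2989


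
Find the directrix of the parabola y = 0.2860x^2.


a = 0.2860
1/(4a) = 0.8741
directrix: y = -0.8741 = -0.8741

y = -0.8741


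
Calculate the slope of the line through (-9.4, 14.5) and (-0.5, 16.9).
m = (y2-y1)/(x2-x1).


dy = 16.9 - 14.5 = 2.4
dx = -0.5 + 9.4 = 8.9
m = 2.4/8.9 = 0.2697

m = 0.2697


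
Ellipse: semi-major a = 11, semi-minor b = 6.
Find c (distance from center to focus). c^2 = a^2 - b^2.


c^2 = 11^2 - 6^2 = 121 - 36 = 85
c = sqrt(85) = 9.2195

c = 9.2195


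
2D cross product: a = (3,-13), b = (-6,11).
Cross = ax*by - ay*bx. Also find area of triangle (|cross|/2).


cross = 3*11 + 13*(-6) = 33 - 78 = -45
Triangle area = |-45|/2 = 45/2 = 22.5000

cross = -45, triangle area = 22.5000


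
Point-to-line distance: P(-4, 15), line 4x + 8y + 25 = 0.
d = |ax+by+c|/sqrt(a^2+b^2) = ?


|4*(-4) + 8*15 + 25| = |129| = 129
sqrt(16 + 64) = sqrt(80) = 8.9443
d = 129/sqrt(80) = 14.4226

14.4226


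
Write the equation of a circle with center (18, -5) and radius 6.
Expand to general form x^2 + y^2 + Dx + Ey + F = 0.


(x-18)^2 + (y+ 5)^2 = 6^2
D = -2h = -36, E = -2k = 10
F = h^2+k^2-r^2 = 324+25-36 = 313

x^2 + y^2 - 36x + 10y + 313 = 0


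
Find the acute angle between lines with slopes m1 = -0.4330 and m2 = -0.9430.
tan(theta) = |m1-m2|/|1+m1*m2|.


m1-m2 = 0.51
1+m1*m2 = 1.408319
tan(theta) = |0.51/1.408319| = 0.362134
theta = arctan(|0.51/1.408319|) = 19.9070 degrees (acute angle)

19.9070 degrees


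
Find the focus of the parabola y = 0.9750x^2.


a = 0.9750
4a = 3.9000
focus = (0, 1/3.9000) = (0, 0.2564)

Focus = (0, 0.2564)


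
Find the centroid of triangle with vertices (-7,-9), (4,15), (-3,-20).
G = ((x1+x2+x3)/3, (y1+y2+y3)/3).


Gx = (-7+4- 3)/3 = -6/3 = -2.0000
Gy = (-9+15- 20)/3 = -14/3 = -4.6667

G = (-2.0000, -4.6667)


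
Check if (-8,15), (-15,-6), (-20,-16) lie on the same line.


-8*(-6+ 16) - 15*(-16-15) - 20*(15+ 6)
= -80 + 465 - 420 = -35

No, not collinear (determinant = -35)


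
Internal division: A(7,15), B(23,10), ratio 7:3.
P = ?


Px = (7*23 + 3*7)/10 = 182/10 = 18.2000
Py = (7*10 + 3*15)/10 = 115/10 = 11.5000

P = (18.2000, 11.5000)


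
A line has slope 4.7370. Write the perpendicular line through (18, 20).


Perpendicular slope = -1/m1 = -1/4.7370 = -0.2111
b2 = y0 - m2*x0 = 20 + 18/4.7370 = 20 + 3.7999 = 23.7999

y = -0.2111x + 23.7999


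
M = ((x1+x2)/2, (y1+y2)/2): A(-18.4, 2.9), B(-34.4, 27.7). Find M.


Mx = (-18.4 - 34.4)/2 = -52.8/2 = -26.4000
My = (2.9 + 27.7)/2 = 30.6/2 = 15.3000

(-26.4000, 15.3000)


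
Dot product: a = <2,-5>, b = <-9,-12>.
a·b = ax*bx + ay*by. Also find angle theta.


a·b = 2*(-9) - 5*(-12) = -18 + 60 = 42
|a| = sqrt(4+25) = 5.3852
|b| = sqrt(81+144) = 15.0000
cos(theta) = 42/(sqrt(29)*sqrt(225)) = 42/sqrt(6525) = 0.519947
theta = arccos(42/sqrt(6525)) = 58.6713 degrees

a·b = 42, theta = 58.6713 deg


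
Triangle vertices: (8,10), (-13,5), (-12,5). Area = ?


8*(5-5) = 0
-13*(5-10) = 65
-12*(10-5) = -60
sum = 5
Area = |5|/2 = 2.5000

2.5000 sq units


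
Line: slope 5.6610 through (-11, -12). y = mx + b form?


y + 12 = 5.6610(x + 11)
y = 5.6610x - 12 - 5.6610*(-11)
y = 5.6610x + 50.2710

y = 5.6610x + 50.2710


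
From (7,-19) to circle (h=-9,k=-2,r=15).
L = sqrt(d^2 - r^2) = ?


d = sqrt((7+ 9)^2 + (-19+ 2)^2) = sqrt(256+289) = 23.3452
L = sqrt(545.0000 - 225) = sqrt(320.0000) = 17.8885

17.8885


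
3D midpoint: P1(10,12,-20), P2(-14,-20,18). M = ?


Mx = (10- 14)/2 = -2.0000
My = (12- 20)/2 = -4.0000
Mz = (-20+18)/2 = -1.0000

M = (-2.0000, -4.0000, -1.0000)


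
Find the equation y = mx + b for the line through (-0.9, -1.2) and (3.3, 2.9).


m = (4.1)/(4.2) = 0.9762
b = y1 - m*x1 = -1.2 - (4.1*(-0.9))/(4.2) = -1.2 + 0.8786 = -0.3214

y = 0.9762x - 0.3214


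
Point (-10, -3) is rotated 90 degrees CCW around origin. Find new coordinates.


cos(90) = 0, sin(90) = 1
x' = -10*0 + 3*1 = 3
y' = -10*1 - 3*0 = -10

(3, -10)


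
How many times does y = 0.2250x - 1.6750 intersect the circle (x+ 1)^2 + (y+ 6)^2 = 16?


Substitute y = 0.2250x - 1.6750: (x+ 1)^2 + (0.2250x- 1.6750+ 6)^2 = 16
Expand to Ax^2 + Bx + C = 0, where b-k = 4.325
A = 1+m^2 = 1.050625
B = 2(m(b-k) - h) = 2(0.2250*4.325 + 1) = 3.94625
C = h^2 + (b-k)^2 - r^2 = 1 + 18.705625 - 16 = 3.705625
disc = B^2-4AC = 15.5729 - 15.5729 = 0
disc = 0

1 intersection point (tangent)


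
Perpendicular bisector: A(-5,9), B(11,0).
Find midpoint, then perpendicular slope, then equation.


Midpoint = (3, 4.5)
Slope of AB = dy/dx = -9/16 = -0.5625
Perp slope = -dx/dy = 16/9 = 1.7778
b = My - (perp slope)*Mx = 4.5 + (16*3)/(-9) = 4.5 - 5.3333 = -0.8333

y = 1.7778x - 0.8333


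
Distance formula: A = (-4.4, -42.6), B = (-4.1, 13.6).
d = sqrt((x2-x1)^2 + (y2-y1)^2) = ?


dx = -4.1 + 4.4 = 0.3
dy = 13.6 + 42.6 = 56.2
d = sqrt(0.09 + 3158.44) = sqrt(3158.53) = 56.2008

56.2008


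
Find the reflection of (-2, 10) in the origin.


Reflection rule for origin: (-x, -y)
(-2, 10) -> (2, -10)

(2, -10)


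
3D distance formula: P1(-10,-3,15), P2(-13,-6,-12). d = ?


dx=-3, dy=-3, dz=-27
d = sqrt(9+9+729) = sqrt(747) = 27.3313

27.3313


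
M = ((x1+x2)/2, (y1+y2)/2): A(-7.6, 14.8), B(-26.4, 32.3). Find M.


Mx = (-7.6 - 26.4)/2 = -34.0/2 = -17.0000
My = (14.8 + 32.3)/2 = 47.1/2 = 23.5500

(-17.0000, 23.5500)


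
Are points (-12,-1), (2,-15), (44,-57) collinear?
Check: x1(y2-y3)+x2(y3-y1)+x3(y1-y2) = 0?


-12*(-15+ 57) + 2*(-57+ 1) + 44*(-1+ 15)
= -504 - 112 + 616 = 0

Yes, collinear (determinant = 0)


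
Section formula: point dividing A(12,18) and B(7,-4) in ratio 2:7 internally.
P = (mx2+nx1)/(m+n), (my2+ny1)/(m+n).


Px = (2*7 + 7*12)/9 = 98/9 = 10.8889
Py = (2*(-4) + 7*18)/9 = 118/9 = 13.1111

P = (10.8889, 13.1111)


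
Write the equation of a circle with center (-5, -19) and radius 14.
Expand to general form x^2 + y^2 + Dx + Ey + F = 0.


(x+ 5)^2 + (y+ 19)^2 = 14^2
D = -2h = 10, E = -2k = 38
F = h^2+k^2-r^2 = 25+361-196 = 190

x^2 + y^2 + 10x + 38y + 190 = 0


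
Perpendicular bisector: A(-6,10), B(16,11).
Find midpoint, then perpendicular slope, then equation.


Midpoint = (5, 10.5)
Slope of AB = dy/dx = 1/22 = 0.0455
Perp slope = -dx/dy = -22/1 = -22.0000
b = My - (perp slope)*Mx = 10.5 + (22*5)/1 = 10.5 + 110.0000 = 120.5000

y = -22.0000x + 120.5000


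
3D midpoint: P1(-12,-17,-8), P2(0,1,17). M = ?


Mx = (-12+0)/2 = -6.0000
My = (-17+1)/2 = -8.0000
Mz = (-8+17)/2 = 4.5000

M = (-6.0000, -8.0000, 4.5000)


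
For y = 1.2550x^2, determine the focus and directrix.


a = 1.2550
1/(4a) = 0.1992
Focus = (0, 0.1992)
Directrix: y = -0.1992

Focus = (0, 0.1992), Directrix: y = -0.1992


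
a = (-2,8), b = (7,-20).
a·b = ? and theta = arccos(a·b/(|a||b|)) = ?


a·b = -2*7 + 8*(-20) = -14 - 160 = -174
|a| = sqrt(4+64) = 8.2462
|b| = sqrt(49+400) = 21.1896
cos(theta) = -174/(sqrt(68)*sqrt(449)) = -174/sqrt(30532) = -0.995799
theta = arccos(-174/sqrt(30532)) = 174.7462 degrees

a·b = -174, theta = 174.7462 deg


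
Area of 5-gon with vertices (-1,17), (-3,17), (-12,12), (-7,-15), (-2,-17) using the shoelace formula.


sum(xi*y_{i+1}) = -1*17 - 3*12 - 12*(-15) - 7*(-17) - 2*17 = 212
sum(yi*x_{i+1}) = 17*(-3) + 17*(-12) + 12*(-7) - 15*(-2) - 17*(-1) = -292
Area = |212 + 292|/2 = 504/2 = 252.0000

252.0000 sq units


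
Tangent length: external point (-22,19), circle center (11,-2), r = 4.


d = sqrt((-22-11)^2 + (19+ 2)^2) = sqrt(1089+441) = 39.1152
L = sqrt(1530.0000 - 16) = sqrt(1514.0000) = 38.9102

38.9102


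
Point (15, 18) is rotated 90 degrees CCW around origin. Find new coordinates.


cos(90) = 0, sin(90) = 1
x' = 15*0 - 18*1 = -18
y' = 15*1 + 18*0 = 15

(-18, 15)


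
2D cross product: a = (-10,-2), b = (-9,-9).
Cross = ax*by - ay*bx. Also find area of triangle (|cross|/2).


cross = -10*(-9) + 2*(-9) = 90 - 18 = 72
Triangle area = |72|/2 = 72/2 = 36.0000

cross = 72, triangle area = 36.0000


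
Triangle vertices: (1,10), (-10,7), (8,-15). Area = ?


1*(7+ 15) = 22
-10*(-15-10) = 250
8*(10-7) = 24
sum = 296
Area = |296|/2 = 148.0000

148.0000 sq units


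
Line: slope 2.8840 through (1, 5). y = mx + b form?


y - 5 = 2.8840(x - 1)
y = 2.8840x + 5 - 2.8840*1
y = 2.8840x + 2.1160

y = 2.8840x + 2.1160


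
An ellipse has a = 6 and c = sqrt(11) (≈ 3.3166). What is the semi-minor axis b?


b^2 = 6^2 - (sqrt(11))^2 = 36 - 11 = 25
b = sqrt(25) = 5

b = 5


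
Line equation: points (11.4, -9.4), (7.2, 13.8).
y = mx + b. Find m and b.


m = (23.2)/(-4.2) = -5.5238
b = y1 - m*x1 = -9.4 - (23.2*11.4)/(-4.2) = -9.4 + 62.9714 = 53.5714

y = -5.5238x + 53.5714


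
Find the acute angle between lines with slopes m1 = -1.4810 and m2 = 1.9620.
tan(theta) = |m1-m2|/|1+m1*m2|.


m1-m2 = -3.443
1+m1*m2 = -1.905722
tan(theta) = |-3.443/(-1.905722)| = 1.806664
theta = arctan(|-3.443/(-1.905722)|) = 61.0352 degrees (acute angle)

61.0352 degrees


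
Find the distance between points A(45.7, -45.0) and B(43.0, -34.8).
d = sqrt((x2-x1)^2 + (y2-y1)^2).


dx = 43.0 - 45.7 = -2.7
dy = -34.8 + 45.0 = 10.2
d = sqrt(7.29 + 104.04) = sqrt(111.33) = 10.5513

10.5513


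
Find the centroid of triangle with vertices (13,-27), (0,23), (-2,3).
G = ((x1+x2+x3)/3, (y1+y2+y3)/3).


Gx = (13+0- 2)/3 = 11/3 = 3.6667
Gy = (-27+23+3)/3 = -1/3 = -0.3333

G = (3.6667, -0.3333)


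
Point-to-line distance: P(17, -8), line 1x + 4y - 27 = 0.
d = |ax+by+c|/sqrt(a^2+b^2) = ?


|1*17 + 4*(-8) - 27| = |-42| = 42
sqrt(1 + 16) = sqrt(17) = 4.1231
d = 42/sqrt(17) = 10.1865

10.1865


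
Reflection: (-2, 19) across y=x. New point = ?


Reflection rule for y=x: (y, x)
(-2, 19) -> (19, -2)

(19, -2)


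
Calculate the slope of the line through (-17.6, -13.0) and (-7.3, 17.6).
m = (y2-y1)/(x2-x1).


dy = 17.6 + 13.0 = 30.6
dx = -7.3 + 17.6 = 10.3
m = 30.6/10.3 = 2.9709

m = 2.9709


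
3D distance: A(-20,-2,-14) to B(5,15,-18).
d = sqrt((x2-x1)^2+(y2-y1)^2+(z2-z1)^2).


dx=25, dy=17, dz=-4
d = sqrt(625+289+16) = sqrt(930) = 30.4959

30.4959


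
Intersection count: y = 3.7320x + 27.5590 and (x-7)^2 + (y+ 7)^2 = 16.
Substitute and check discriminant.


Substitute y = 3.7320x + 27.5590: (x-7)^2 + (3.7320x+27.5590+ 7)^2 = 16
Expand to Ax^2 + Bx + C = 0, where b-k = 34.559
A = 1+m^2 = 14.927824
B = 2(m(b-k) - h) = 2(3.7320*34.559 - 7) = 243.948376
C = h^2 + (b-k)^2 - r^2 = 49 + 1194.324481 - 16 = 1227.324481
disc = B^2-4AC = 59510.8102 - 73285.1354 = -13774.3252
disc < 0

0 intersection points


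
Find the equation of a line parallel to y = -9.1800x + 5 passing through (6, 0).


Parallel lines have equal slopes.
m2 = -9.1800
b2 = 0 + 9.1800*6 = 55.0800

y = -9.1800x + 55.0800


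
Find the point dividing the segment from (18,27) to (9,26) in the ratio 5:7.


Px = (5*9 + 7*18)/12 = 171/12 = 14.2500
Py = (5*26 + 7*27)/12 = 319/12 = 26.5833

P = (14.2500, 26.5833)


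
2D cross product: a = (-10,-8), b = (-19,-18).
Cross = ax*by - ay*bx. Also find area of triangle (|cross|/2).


cross = -10*(-18) + 8*(-19) = 180 - 152 = 28
Triangle area = |28|/2 = 28/2 = 14.0000

cross = 28, triangle area = 14.0000


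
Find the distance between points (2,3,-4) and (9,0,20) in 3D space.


dx=7, dy=-3, dz=24
d = sqrt(49+9+576) = sqrt(634) = 25.1794

25.1794


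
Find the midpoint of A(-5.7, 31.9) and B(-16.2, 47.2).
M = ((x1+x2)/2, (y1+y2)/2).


Mx = (-5.7 - 16.2)/2 = -21.9/2 = -10.9500
My = (31.9 + 47.2)/2 = 79.1/2 = 39.5500

(-10.9500, 39.5500)


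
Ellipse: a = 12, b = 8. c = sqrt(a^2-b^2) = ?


c^2 = 12^2 - 8^2 = 144 - 64 = 80
c = sqrt(80) = 8.9443

c = 8.9443


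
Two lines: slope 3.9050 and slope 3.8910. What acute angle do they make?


m1-m2 = 0.014
1+m1*m2 = 16.194355
tan(theta) = |0.014/16.194355| = 0.000864
theta = arctan(|0.014/16.194355|) = 0.0495 degrees (acute angle)

0.0495 degrees


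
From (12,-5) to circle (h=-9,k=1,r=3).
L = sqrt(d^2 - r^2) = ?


d = sqrt((12+ 9)^2 + (-5-1)^2) = sqrt(441+36) = 21.8403
L = sqrt(477.0000 - 9) = sqrt(468.0000) = 21.6333

21.6333


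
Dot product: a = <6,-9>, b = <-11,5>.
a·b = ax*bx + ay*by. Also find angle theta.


a·b = 6*(-11) - 9*5 = -66 - 45 = -111
|a| = sqrt(36+81) = 10.8167
|b| = sqrt(121+25) = 12.0830
cos(theta) = -111/(sqrt(117)*sqrt(146)) = -111/sqrt(17082) = -0.849285
theta = arccos(-111/sqrt(17082)) = 148.1340 degrees

a·b = -111, theta = 148.1340 deg


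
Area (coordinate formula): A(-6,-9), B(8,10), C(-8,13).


-6*(10-13) = 18
8*(13+ 9) = 176
-8*(-9-10) = 152
sum = 346
Area = |346|/2 = 173.0000

173.0000 sq units


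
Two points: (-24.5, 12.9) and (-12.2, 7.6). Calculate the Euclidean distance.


dx = -12.2 + 24.5 = 12.3
dy = 7.6 - 12.9 = -5.3
d = sqrt(151.29 + 28.09) = sqrt(179.38) = 13.3933

13.3933


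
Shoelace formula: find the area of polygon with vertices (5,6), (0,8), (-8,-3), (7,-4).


sum(xi*y_{i+1}) = 5*8 + 0*(-3) - 8*(-4) + 7*6 = 114
sum(yi*x_{i+1}) = 6*0 + 8*(-8) - 3*7 - 4*5 = -105
Area = |114 + 105|/2 = 219/2 = 109.5000

109.5000 sq units


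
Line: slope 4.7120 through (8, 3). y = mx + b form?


y - 3 = 4.7120(x - 8)
y = 4.7120x + 3 - 4.7120*8
y = 4.7120x - 34.6960

y = 4.7120x - 34.6960


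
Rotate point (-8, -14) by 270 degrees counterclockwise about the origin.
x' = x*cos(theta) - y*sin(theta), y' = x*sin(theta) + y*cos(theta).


cos(270) = 0, sin(270) = -1
x' = -8*0 + 14*(-1) = -14
y' = -8*(-1) - 14*0 = 8

(-14, 8)


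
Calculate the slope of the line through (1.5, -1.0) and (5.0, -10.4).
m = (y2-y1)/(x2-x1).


dy = -10.4 + 1.0 = -9.4
dx = 5.0 - 1.5 = 3.5
m = -9.4/3.5 = -2.6857

m = -2.6857


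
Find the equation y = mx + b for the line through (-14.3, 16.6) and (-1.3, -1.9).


m = (-18.5)/(13.0) = -1.4231
b = y1 - m*x1 = 16.6 - (-18.5*(-14.3))/(13.0) = 16.6 - 20.3500 = -3.7500

y = -1.4231x - 3.7500


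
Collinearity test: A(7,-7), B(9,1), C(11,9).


7*(1-9) + 9*(9+ 7) + 11*(-7-1)
= -56 + 144 - 88 = 0

Yes, collinear (determinant = 0)


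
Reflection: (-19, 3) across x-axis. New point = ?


Reflection rule for x-axis: (x, -y)
(-19, 3) -> (-19, -3)

(-19, -3)


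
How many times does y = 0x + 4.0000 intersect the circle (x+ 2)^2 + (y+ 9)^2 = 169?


Substitute y = 0x + 4.0000: (x+ 2)^2 + (0x+4.0000+ 9)^2 = 169
Expand to Ax^2 + Bx + C = 0, where b-k = 13
A = 1+m^2 = 1
B = 2(m(b-k) - h) = 2(0*13 + 2) = 4
C = h^2 + (b-k)^2 - r^2 = 4 + 169 - 169 = 4
disc = B^2-4AC = 16.0000 - 16.0000 = 0
disc = 0

1 intersection point (tangent)


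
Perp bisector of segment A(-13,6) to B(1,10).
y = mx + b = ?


Midpoint = (-6, 8)
Slope of AB = dy/dx = 4/14 = 0.2857
Perp slope = -dx/dy = -14/4 = -3.5000
b = My - (perp slope)*Mx = 8 + (14*(-6))/4 = 8 - 21.0000 = -13.0000

y = -3.5000x - 13.0000


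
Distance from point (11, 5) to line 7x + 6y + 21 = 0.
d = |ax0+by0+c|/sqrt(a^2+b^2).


|7*11 + 6*5 + 21| = |128| = 128
sqrt(49 + 36) = sqrt(85) = 9.2195
d = 128/sqrt(85) = 13.8835

13.8835


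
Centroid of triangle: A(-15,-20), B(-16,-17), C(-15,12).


Gx = (-15- 16- 15)/3 = -46/3 = -15.3333
Gy = (-20- 17+12)/3 = -25/3 = -8.3333

G = (-15.3333, -8.3333)


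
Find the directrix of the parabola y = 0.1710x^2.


a = 0.1710
1/(4a) = 1.4620
directrix: y = -1.4620 = -1.4620

y = -1.4620


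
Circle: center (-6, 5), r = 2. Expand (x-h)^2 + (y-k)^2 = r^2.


(x+ 6)^2 + (y-5)^2 = 2^2
D = -2h = 12, E = -2k = -10
F = h^2+k^2-r^2 = 36+25-4 = 57

x^2 + y^2 + 12x - 10y + 57 = 0


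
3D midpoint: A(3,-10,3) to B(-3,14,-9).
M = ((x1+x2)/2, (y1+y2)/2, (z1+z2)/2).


Mx = (3- 3)/2 = 0
My = (-10+14)/2 = 2.0000
Mz = (3- 9)/2 = -3.0000

M = (0, 2.0000, -3.0000)


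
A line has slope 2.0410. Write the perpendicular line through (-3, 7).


Perpendicular slope = -1/m1 = -1/2.0410 = -0.4900
b2 = y0 - m2*x0 = 7 - 3/2.0410 = 7 - 1.4699 = 5.5301

y = -0.4900x + 5.5301


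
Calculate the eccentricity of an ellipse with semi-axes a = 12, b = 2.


c = sqrt(144-4) = sqrt(140) = 11.8322
e = c/a = sqrt(140)/12 = 0.9860

e = 0.9860


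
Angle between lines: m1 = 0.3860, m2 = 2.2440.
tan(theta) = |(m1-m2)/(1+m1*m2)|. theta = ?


m1-m2 = -1.858
1+m1*m2 = 1.866184
tan(theta) = |-1.858/1.866184| = 0.995615
theta = arctan(|-1.858/1.866184|) = 44.8741 degrees (acute angle)

44.8741 degrees


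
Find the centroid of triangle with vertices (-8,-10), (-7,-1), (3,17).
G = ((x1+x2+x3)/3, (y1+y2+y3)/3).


Gx = (-8- 7+3)/3 = -12/3 = -4.0000
Gy = (-10- 1+17)/3 = 6/3 = 2.0000

G = (-4.0000, 2.0000)


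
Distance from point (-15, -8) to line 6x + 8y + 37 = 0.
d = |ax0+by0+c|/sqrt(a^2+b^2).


|6*(-15) + 8*(-8) + 37| = |-117| = 117
sqrt(36 + 64) = sqrt(100) = 10.0000
d = 117/sqrt(100) = 11.7000

11.7000


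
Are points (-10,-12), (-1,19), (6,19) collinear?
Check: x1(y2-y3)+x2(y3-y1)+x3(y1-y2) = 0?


-10*(19-19) - 1*(19+ 12) + 6*(-12-19)
= 0 - 31 - 186 = -217

No, not collinear (determinant = -217)


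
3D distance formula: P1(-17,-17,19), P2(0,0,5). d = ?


dx=17, dy=17, dz=-14
d = sqrt(289+289+196) = sqrt(774) = 27.8209

27.8209


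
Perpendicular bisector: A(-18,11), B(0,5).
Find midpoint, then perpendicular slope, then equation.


Midpoint = (-9, 8)
Slope of AB = dy/dx = -6/18 = -0.3333
Perp slope = -dx/dy = 18/6 = 3.0000
b = My - (perp slope)*Mx = 8 + (18*(-9))/(-6) = 8 + 27.0000 = 35.0000

y = 3.0000x + 35.0000


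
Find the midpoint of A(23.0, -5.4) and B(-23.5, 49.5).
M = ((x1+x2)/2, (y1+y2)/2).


Mx = (23.0 - 23.5)/2 = -0.5/2 = -0.2500
My = (-5.4 + 49.5)/2 = 44.1/2 = 22.0500

(-0.2500, 22.0500)
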